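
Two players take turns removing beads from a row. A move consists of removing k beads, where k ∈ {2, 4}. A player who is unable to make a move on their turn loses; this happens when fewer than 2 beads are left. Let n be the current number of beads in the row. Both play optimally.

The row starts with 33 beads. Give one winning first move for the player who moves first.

Remove 2, leaving 31.

Label each position W (a win for the player to move) or L (a loss). A position with no legal move is L; any other position is W exactly when some move reaches an L, and L when every move reaches a W.
n=0: no move → L
n=1: no move → L
n=2: can move to 0, which is L ⇒ W
n=3: can move to 1, which is L ⇒ W
n=4: can move to 0, which is L ⇒ W
n=5: can move to 1, which is L ⇒ W
n=6: moves to 4(W), 2(W); every one is W ⇒ L
n=7: moves to 5(W), 3(W); every one is W ⇒ L
n=8: can move to 6, which is L ⇒ W
n=9: can move to 7, which is L ⇒ W
n=10: can move to 6, which is L ⇒ W
n=11: can move to 7, which is L ⇒ W
n=12: moves to 10(W), 8(W); every one is W ⇒ L
n=13: moves to 11(W), 9(W); every one is W ⇒ L
n=14: can move to 12, which is L ⇒ W
n=15: can move to 13, which is L ⇒ W
n=16: can move to 12, which is L ⇒ W
n=17: can move to 13, which is L ⇒ W
n=18: moves to 16(W), 14(W); every one is W ⇒ L
n=19: moves to 17(W), 15(W); every one is W ⇒ L
n=20: can move to 18, which is L ⇒ W
n=21: can move to 19, which is L ⇒ W
n=22: can move to 18, which is L ⇒ W
n=23: can move to 19, which is L ⇒ W
n=24: moves to 22(W), 20(W); every one is W ⇒ L
n=25: moves to 23(W), 21(W); every one is W ⇒ L
n=26: can move to 24, which is L ⇒ W
n=27: can move to 25, which is L ⇒ W
n=28: can move to 24, which is L ⇒ W
n=29: can move to 25, which is L ⇒ W
n=30: moves to 28(W), 26(W); every one is W ⇒ L
n=31: moves to 29(W), 27(W); every one is W ⇒ L
n=32: can move to 30, which is L ⇒ W
n=33: can move to 31, which is L ⇒ W
From 33, the L positions reachable in one move are: 31.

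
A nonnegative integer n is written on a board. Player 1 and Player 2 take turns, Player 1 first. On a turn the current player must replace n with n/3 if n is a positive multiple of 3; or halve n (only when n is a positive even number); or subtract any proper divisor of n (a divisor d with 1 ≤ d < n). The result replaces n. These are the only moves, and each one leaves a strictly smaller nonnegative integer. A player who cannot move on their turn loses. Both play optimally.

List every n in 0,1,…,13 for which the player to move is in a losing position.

0, 1, 4, 7, 9, 11, 13

Label each position W (a win for the player to move) or L (a loss). A position with no legal move is L; any other position is W exactly when some move reaches an L, and L when every move reaches a W.
n=0: no move → L
n=1: no move → L
n=2: →1(L), so W
n=3: →1(L), so W
n=4: →2(W), 3(W) — all W, so L
n=5: →4(L), so W
n=6: →4(L), so W
n=7: →6(W) only, which is W, so L
n=8: →4(L), so W
n=9: →3(W), 6(W), 8(W) — all W, so L
n=10: →9(L), so W
n=11: →10(W) only, which is W, so L
n=12: →4(L), so W
n=13: →12(W) only, which is W, so L
Reading off the rows marked L gives the requested list; there are 7 such values of n.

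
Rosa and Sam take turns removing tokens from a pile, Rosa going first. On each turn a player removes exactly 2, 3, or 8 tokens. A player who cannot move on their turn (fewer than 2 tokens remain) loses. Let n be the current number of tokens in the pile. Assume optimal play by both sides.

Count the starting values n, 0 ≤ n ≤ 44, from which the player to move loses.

18

Use the standard recursion: the mover loses at a terminal position; elsewhere, the mover wins exactly when some move hands the opponent an L position.
n=0: no move → L
n=1: no move → L
n=2: reaches L-position 0 → W
n=3: reaches L-position 1 → W
n=4: reaches L-position 1 → W
n=5: only reaches 3(W), 2(W), all W → L
n=6: only reaches 4(W), 3(W), all W → L
n=7: reaches L-position 5 → W
n=8: reaches L-position 6 → W
n=9: reaches L-position 6 → W
n=10: only reaches 8(W), 7(W), 2(W), all W → L
n=11: only reaches 9(W), 8(W), 3(W), all W → L
n=12: reaches L-position 10 → W
n=13: reaches L-position 11 → W
n=14: reaches L-position 11 → W
n=15: only reaches 13(W), 12(W), 7(W), all W → L
n=16: only reaches 14(W), 13(W), 8(W), all W → L
n=17: reaches L-position 15 → W
n=18: reaches L-position 16 → W
n=19: reaches L-position 16 → W
n=20: only reaches 18(W), 17(W), 12(W), all W → L
n=21: only reaches 19(W), 18(W), 13(W), all W → L
n=22: reaches L-position 20 → W
n=23: reaches L-position 21 → W
n=24: reaches L-position 21 → W
n=25: only reaches 23(W), 22(W), 17(W), all W → L
n=26: only reaches 24(W), 23(W), 18(W), all W → L
n=27: reaches L-position 25 → W
n=28: reaches L-position 26 → W
n=29: reaches L-position 26 → W
n=30: only reaches 28(W), 27(W), 22(W), all W → L
n=31: only reaches 29(W), 28(W), 23(W), all W → L
n=32: reaches L-position 30 → W
n=33: reaches L-position 31 → W
n=34: reaches L-position 31 → W
n=35: only reaches 33(W), 32(W), 27(W), all W → L
n=36: only reaches 34(W), 33(W), 28(W), all W → L
n=37: reaches L-position 35 → W
n=38: reaches L-position 36 → W
n=39: reaches L-position 36 → W
n=40: only reaches 38(W), 37(W), 32(W), all W → L
n=41: only reaches 39(W), 38(W), 33(W), all W → L
n=42: reaches L-position 40 → W
n=43: reaches L-position 41 → W
n=44: reaches L-position 41 → W
L entries with 0 ≤ n ≤ 44: n = 0, 1, 5, 6, 10, 11, 15, 16, 20, 21, 25, 26, 30, 31, 35, 36, 40, 41; that makes 18.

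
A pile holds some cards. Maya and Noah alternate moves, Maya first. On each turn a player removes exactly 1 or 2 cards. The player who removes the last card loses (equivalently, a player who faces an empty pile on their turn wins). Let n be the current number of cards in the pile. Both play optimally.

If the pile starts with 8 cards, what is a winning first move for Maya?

Compute win/loss labels from the base case upward. A position with no move is W. Any other position is W if it can reach an L in one move, else L.
n=0: no move; the opponent has just taken the last card and therefore loses → W
n=1: only reaches 0(W), which is W → L
n=2: reaches L-position 1 → W
n=3: reaches L-position 1 → W
n=4: only reaches 3(W), 2(W), all W → L
n=5: reaches L-position 4 → W
n=6: reaches L-position 4 → W
n=7: only reaches 6(W), 5(W), all W → L
n=8: reaches L-position 7 → W
From 8, the L positions reachable in one move are: 7.

Remove 1, leaving 7.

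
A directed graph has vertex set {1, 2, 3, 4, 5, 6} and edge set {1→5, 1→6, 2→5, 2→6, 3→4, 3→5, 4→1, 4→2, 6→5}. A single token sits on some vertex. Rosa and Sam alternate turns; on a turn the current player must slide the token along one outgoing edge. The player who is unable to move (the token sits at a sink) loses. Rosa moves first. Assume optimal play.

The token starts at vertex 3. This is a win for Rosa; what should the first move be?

Move to 4.

Positions with no move are L. A position that does have a move is losing for the player to move precisely when every available move leads to a winning position for the opponent. Fill in the labels:
Every edge goes from a vertex to one that appears earlier in the order 5, 6, 2, 1, 4, 3, so processing vertices in that order labels each vertex after all of its successors.
5: no outgoing edge → L
6: W (go to 5, an L position)
2: W (go to 5, an L position)
1: W (go to 5, an L position)
4: L (options 1(W), 2(W) are all W)
3: W (go to 4, an L position)
From 3, the L positions reachable in one move are: 4, 5. Any move reaching one of these is winning.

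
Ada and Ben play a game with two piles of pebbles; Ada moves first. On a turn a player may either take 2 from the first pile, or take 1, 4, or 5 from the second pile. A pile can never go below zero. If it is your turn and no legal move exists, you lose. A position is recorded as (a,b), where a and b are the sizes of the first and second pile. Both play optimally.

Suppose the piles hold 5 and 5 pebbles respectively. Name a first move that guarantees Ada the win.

Move to (5,0).

Build the W/L table. Terminal = L. A non-terminal position is W if it has a move to some L; otherwise it is L.
No move ever increases a pile, so every position that can arise here has a ≤ 5 and b ≤ 5; it is enough to label the cells with 0 ≤ a ≤ 5 and 0 ≤ b ≤ 5.
Every move lowers a or b (never raises either), so fill the grid row by row in increasing a, and left to right within a row: each cell's successors are then already labelled.
      b=0  b=1  b=2  b=3  b=4  b=5
a=0:    L    W    L    W    W    W
a=1:    L    W    L    W    W    W
a=2:    W    L    W    L    W    W
a=3:    W    L    W    L    W    W
a=4:    L    W    L    W    W    W
a=5:    L    W    L    W    W    W
Cells with no legal move (terminal, hence L): (0,0), (1,0).
The remaining L cells, each justified by listing all of its moves:
(0,2): →(0,1)(W) only, which is W, so L
(1,2): →(1,1)(W) only, which is W, so L
(2,1): →(0,1)(W), (2,0)(W) — all W, so L
(2,3): →(0,3)(W), (2,2)(W) — all W, so L
(3,1): →(1,1)(W), (3,0)(W) — all W, so L
(3,3): →(1,3)(W), (3,2)(W) — all W, so L
(4,0): →(2,0)(W) only, which is W, so L
(4,2): →(2,2)(W), (4,1)(W) — all W, so L
(5,0): →(3,0)(W) only, which is W, so L
(5,2): →(3,2)(W), (5,1)(W) — all W, so L
Every other cell has at least one move into one of the L cells above, so it is W.
From (5,5), the L positions reachable in one move are: (5,0).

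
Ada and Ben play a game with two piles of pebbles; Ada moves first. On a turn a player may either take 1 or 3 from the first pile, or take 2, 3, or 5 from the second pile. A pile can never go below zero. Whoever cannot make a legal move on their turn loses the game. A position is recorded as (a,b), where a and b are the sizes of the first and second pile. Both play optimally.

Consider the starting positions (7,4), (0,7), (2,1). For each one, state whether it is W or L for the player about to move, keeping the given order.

Label each position W (a win for the player to move) or L (a loss). A position with no legal move is L; any other position is W exactly when some move reaches an L, and L when every move reaches a W.
No move ever increases a pile, so every position that can arise here has a ≤ 7 and b ≤ 7; it is enough to label the cells with 0 ≤ a ≤ 7 and 0 ≤ b ≤ 7.
Every move lowers a or b (never raises either), so fill the grid row by row in increasing a, and left to right within a row: each cell's successors are then already labelled.
      b=0  b=1  b=2  b=3  b=4  b=5  b=6  b=7
a=0:    L    L    W    W    W    W    W    L
a=1:    W    W    L    L    W    W    W    W
a=2:    L    L    W    W    W    W    W    L
a=3:    W    W    L    L    W    W    W    W
a=4:    L    L    W    W    W    W    W    L
a=5:    W    W    L    L    W    W    W    W
a=6:    L    L    W    W    W    W    W    L
a=7:    W    W    L    L    W    W    W    W
Cells with no legal move (terminal, hence L): (0,0), (0,1).
The remaining L cells, each justified by listing all of its moves:
(0,7): →(0,5)(W), (0,4)(W), (0,2)(W) — all W, so L
(1,2): →(0,2)(W), (1,0)(W) — all W, so L
(1,3): →(0,3)(W), (1,1)(W), (1,0)(W) — all W, so L
(2,0): →(1,0)(W) only, which is W, so L
(2,1): →(1,1)(W) only, which is W, so L
(2,7): →(1,7)(W), (2,5)(W), (2,4)(W), (2,2)(W) — all W, so L
(3,2): →(2,2)(W), (0,2)(W), (3,0)(W) — all W, so L
(3,3): →(2,3)(W), (0,3)(W), (3,1)(W), (3,0)(W) — all W, so L
(4,0): →(3,0)(W), (1,0)(W) — all W, so L
(4,1): →(3,1)(W), (1,1)(W) — all W, so L
(4,7): →(3,7)(W), (1,7)(W), (4,5)(W), (4,4)(W), (4,2)(W) — all W, so L
(5,2): →(4,2)(W), (2,2)(W), (5,0)(W) — all W, so L
(5,3): →(4,3)(W), (2,3)(W), (5,1)(W), (5,0)(W) — all W, so L
(6,0): →(5,0)(W), (3,0)(W) — all W, so L
(6,1): →(5,1)(W), (3,1)(W) — all W, so L
(6,7): →(5,7)(W), (3,7)(W), (6,5)(W), (6,4)(W), (6,2)(W) — all W, so L
(7,2): →(6,2)(W), (4,2)(W), (7,0)(W) — all W, so L
(7,3): →(6,3)(W), (4,3)(W), (7,1)(W), (7,0)(W) — all W, so L
Every other cell has at least one move into one of the L cells above, so it is W.
(7,4): the move to (7,2) reaches an L cell, so W
(0,7): one of the L cells justified above, so L
(2,1): one of the L cells justified above, so L

(7,4): W, (0,7): L, (2,1): L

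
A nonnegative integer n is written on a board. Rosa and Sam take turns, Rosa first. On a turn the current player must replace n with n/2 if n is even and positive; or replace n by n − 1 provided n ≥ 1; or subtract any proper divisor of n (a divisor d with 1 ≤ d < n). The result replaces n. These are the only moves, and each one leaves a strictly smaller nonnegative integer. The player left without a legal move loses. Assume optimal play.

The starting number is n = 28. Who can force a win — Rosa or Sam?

Label each position W (a win for the player to move) or L (a loss). A position with no legal move is L; any other position is W exactly when some move reaches an L, and L when every move reaches a W.
n=0: no move → L
n=1: reaches L-position 0 → W
n=2: only reaches 1(W), which is W → L
n=3: reaches L-position 2 → W
n=4: reaches L-position 2 → W
n=5: only reaches 4(W), which is W → L
n=6: reaches L-position 5 → W
n=7: only reaches 6(W), which is W → L
n=8: reaches L-position 7 → W
n=9: only reaches 6(W), 8(W), all W → L
n=10: reaches L-position 5 → W
n=11: only reaches 10(W), which is W → L
n=12: reaches L-position 9 → W
n=13: only reaches 12(W), which is W → L
n=14: reaches L-position 7 → W
n=15: only reaches 10(W), 12(W), 14(W), all W → L
n=16: reaches L-position 15 → W
n=17: only reaches 16(W), which is W → L
n=18: reaches L-position 9 → W
n=19: only reaches 18(W), which is W → L
n=20: reaches L-position 15 → W
n=21: only reaches 14(W), 18(W), 20(W), all W → L
n=22: reaches L-position 11 → W
n=23: only reaches 22(W), which is W → L
n=24: reaches L-position 21 → W
n=25: only reaches 20(W), 24(W), all W → L
n=26: reaches L-position 13 → W
n=27: only reaches 18(W), 24(W), 26(W), all W → L
n=28: reaches L-position 21 → W
The starting position 28 is W: Rosa should move to 21, handing over an L position.

Rosa wins.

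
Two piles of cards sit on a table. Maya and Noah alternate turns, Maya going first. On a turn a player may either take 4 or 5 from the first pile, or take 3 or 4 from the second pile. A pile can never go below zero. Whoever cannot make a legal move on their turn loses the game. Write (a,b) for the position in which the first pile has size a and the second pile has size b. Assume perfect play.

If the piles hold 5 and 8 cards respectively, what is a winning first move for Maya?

Use the standard recursion: the mover loses at a terminal position; elsewhere, the mover wins exactly when some move hands the opponent an L position.
No move ever increases a pile, so every position that can arise here has a ≤ 5 and b ≤ 8; it is enough to label the cells with 0 ≤ a ≤ 5 and 0 ≤ b ≤ 8.
Every move lowers a or b (never raises either), so fill the grid row by row in increasing a, and left to right within a row: each cell's successors are then already labelled.
      b=0  b=1  b=2  b=3  b=4  b=5  b=6  b=7  b=8
a=0:    L    L    L    W    W    W    W    L    L
a=1:    L    L    L    W    W    W    W    L    L
a=2:    L    L    L    W    W    W    W    L    L
a=3:    L    L    L    W    W    W    W    L    L
a=4:    W    W    W    L    L    L    W    W    W
a=5:    W    W    W    L    L    L    W    W    W
Cells with no legal move (terminal, hence L): (0,0), (0,1), (0,2), (1,0), (1,1), (1,2), (2,0), (2,1), (2,2), (3,0), (3,1), (3,2).
The remaining L cells, each justified by listing all of its moves:
(0,7): L (options (0,4)(W), (0,3)(W) are all W)
(0,8): L (options (0,5)(W), (0,4)(W) are all W)
(1,7): L (options (1,4)(W), (1,3)(W) are all W)
(1,8): L (options (1,5)(W), (1,4)(W) are all W)
(2,7): L (options (2,4)(W), (2,3)(W) are all W)
(2,8): L (options (2,5)(W), (2,4)(W) are all W)
(3,7): L (options (3,4)(W), (3,3)(W) are all W)
(3,8): L (options (3,5)(W), (3,4)(W) are all W)
(4,3): L (options (0,3)(W), (4,0)(W) are all W)
(4,4): L (options (0,4)(W), (4,1)(W), (4,0)(W) are all W)
(4,5): L (options (0,5)(W), (4,2)(W), (4,1)(W) are all W)
(5,3): L (options (1,3)(W), (0,3)(W), (5,0)(W) are all W)
(5,4): L (options (1,4)(W), (0,4)(W), (5,1)(W), (5,0)(W) are all W)
(5,5): L (options (1,5)(W), (0,5)(W), (5,2)(W), (5,1)(W) are all W)
Every other cell has at least one move into one of the L cells above, so it is W.
From (5,8), the L positions reachable in one move are: (1,8), (0,8), (5,5), (5,4). Any move reaching one of these is winning.

Move to (1,8).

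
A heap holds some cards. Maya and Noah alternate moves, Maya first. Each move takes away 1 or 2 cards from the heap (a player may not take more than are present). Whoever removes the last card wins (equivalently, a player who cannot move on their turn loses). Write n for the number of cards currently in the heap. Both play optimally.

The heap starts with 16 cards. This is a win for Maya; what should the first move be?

Compute win/loss labels from the base case upward. A position with no move is L. Any other position is W if it can reach an L in one move, else L.
n=0: no move → L
n=1: can move to 0, which is L ⇒ W
n=2: can move to 0, which is L ⇒ W
n=3: moves to 2(W), 1(W); every one is W ⇒ L
n=4: can move to 3, which is L ⇒ W
n=5: can move to 3, which is L ⇒ W
n=6: moves to 5(W), 4(W); every one is W ⇒ L
n=7: can move to 6, which is L ⇒ W
n=8: can move to 6, which is L ⇒ W
n=9: moves to 8(W), 7(W); every one is W ⇒ L
n=10: can move to 9, which is L ⇒ W
n=11: can move to 9, which is L ⇒ W
n=12: moves to 11(W), 10(W); every one is W ⇒ L
n=13: can move to 12, which is L ⇒ W
n=14: can move to 12, which is L ⇒ W
n=15: moves to 14(W), 13(W); every one is W ⇒ L
n=16: can move to 15, which is L ⇒ W
From 16, the L positions reachable in one move are: 15.

Remove 1, leaving 15.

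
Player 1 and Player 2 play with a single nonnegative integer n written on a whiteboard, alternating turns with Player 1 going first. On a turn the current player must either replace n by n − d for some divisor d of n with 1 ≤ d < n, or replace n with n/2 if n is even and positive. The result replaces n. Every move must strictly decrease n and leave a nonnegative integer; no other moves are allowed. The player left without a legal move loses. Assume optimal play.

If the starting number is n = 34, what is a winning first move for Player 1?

Move to 17.

Positions with no move are L. A position that does have a move is losing for the player to move precisely when every available move leads to a winning position for the opponent. Fill in the labels:
n=0: no move → L
n=1: no move → L
n=2: reaches L-position 1 → W
n=3: only reaches 2(W), which is W → L
n=4: reaches L-position 3 → W
n=5: only reaches 4(W), which is W → L
n=6: reaches L-position 3 → W
n=7: only reaches 6(W), which is W → L
n=8: reaches L-position 7 → W
n=9: only reaches 6(W), 8(W), all W → L
n=10: reaches L-position 5 → W
n=11: only reaches 10(W), which is W → L
n=12: reaches L-position 9 → W
n=13: only reaches 12(W), which is W → L
n=14: reaches L-position 7 → W
n=15: only reaches 10(W), 12(W), 14(W), all W → L
n=16: reaches L-position 15 → W
n=17: only reaches 16(W), which is W → L
n=18: reaches L-position 9 → W
n=19: only reaches 18(W), which is W → L
n=20: reaches L-position 15 → W
n=21: only reaches 14(W), 18(W), 20(W), all W → L
n=22: reaches L-position 11 → W
n=23: only reaches 22(W), which is W → L
n=24: reaches L-position 21 → W
n=25: only reaches 20(W), 24(W), all W → L
n=26: reaches L-position 13 → W
n=27: only reaches 18(W), 24(W), 26(W), all W → L
n=28: reaches L-position 21 → W
n=29: only reaches 28(W), which is W → L
n=30: reaches L-position 15 → W
n=31: only reaches 30(W), which is W → L
n=32: reaches L-position 31 → W
n=33: only reaches 22(W), 30(W), 32(W), all W → L
n=34: reaches L-position 17 → W
From 34, the L positions reachable in one move are: 17, 33. Any move reaching one of these is winning.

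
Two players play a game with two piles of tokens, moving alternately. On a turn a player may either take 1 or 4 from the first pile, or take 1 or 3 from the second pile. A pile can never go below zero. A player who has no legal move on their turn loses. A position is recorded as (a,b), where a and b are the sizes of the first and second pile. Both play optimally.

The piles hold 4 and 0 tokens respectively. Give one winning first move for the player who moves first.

Move to (0,0).

Work bottom-up. With no move the player to move loses. Otherwise the position is W if at least one move leads to an L position for the opponent, and L if every move leads to a W.
No move ever increases a pile, so every position that can arise here has a ≤ 4 and b ≤ 0; it is enough to label the cells with 0 ≤ a ≤ 4 and 0 ≤ b ≤ 0.
Every move lowers a or b (never raises either), so fill the grid row by row in increasing a, and left to right within a row: each cell's successors are then already labelled.
      b=0
a=0:    L
a=1:    W
a=2:    L
a=3:    W
a=4:    W
Cells with no legal move (terminal, hence L): (0,0).
The remaining L cells, each justified by listing all of its moves:
(2,0): →(1,0)(W) only, which is W, so L
Every other cell has at least one move into one of the L cells above, so it is W.
From (4,0), the L positions reachable in one move are: (0,0).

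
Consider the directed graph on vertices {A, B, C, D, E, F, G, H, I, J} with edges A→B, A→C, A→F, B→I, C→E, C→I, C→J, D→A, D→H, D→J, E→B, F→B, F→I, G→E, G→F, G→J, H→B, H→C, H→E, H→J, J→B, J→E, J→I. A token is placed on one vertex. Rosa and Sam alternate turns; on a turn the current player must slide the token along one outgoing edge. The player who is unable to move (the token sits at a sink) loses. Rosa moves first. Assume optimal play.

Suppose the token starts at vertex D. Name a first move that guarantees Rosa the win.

Move to A.

Build the W/L table. Terminal = L. A non-terminal position is W if it has a move to some L; otherwise it is L.
Every edge goes from a vertex to one that appears earlier in the order I, B, E, J, C, H, F, G, A, D, so processing vertices in that order labels each vertex after all of its successors.
I: no outgoing edge → L
B: W (go to I, an L position)
E: L (sole option B(W) is W)
J: W (go to E, an L position)
C: W (go to E, an L position)
H: W (go to E, an L position)
F: W (go to I, an L position)
G: W (go to E, an L position)
A: L (options F(W), C(W), B(W) are all W)
D: W (go to A, an L position)
From D, the L positions reachable in one move are: A.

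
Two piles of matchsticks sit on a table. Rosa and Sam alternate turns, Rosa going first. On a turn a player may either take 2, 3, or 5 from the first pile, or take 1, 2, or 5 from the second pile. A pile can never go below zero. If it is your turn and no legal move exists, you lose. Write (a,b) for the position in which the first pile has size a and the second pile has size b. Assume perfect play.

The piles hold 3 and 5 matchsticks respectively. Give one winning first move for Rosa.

Move to (3,4).

Build the W/L table. Terminal = L. A non-terminal position is W if it has a move to some L; otherwise it is L.
No move ever increases a pile, so every position that can arise here has a ≤ 3 and b ≤ 5; it is enough to label the cells with 0 ≤ a ≤ 3 and 0 ≤ b ≤ 5.
Every move lowers a or b (never raises either), so fill the grid row by row in increasing a, and left to right within a row: each cell's successors are then already labelled.
      b=0  b=1  b=2  b=3  b=4  b=5
a=0:    L    W    W    L    W    W
a=1:    L    W    W    L    W    W
a=2:    W    L    W    W    L    W
a=3:    W    L    W    W    L    W
Cells with no legal move (terminal, hence L): (0,0), (1,0).
The remaining L cells, each justified by listing all of its moves:
(0,3): →(0,2)(W), (0,1)(W) — all W, so L
(1,3): →(1,2)(W), (1,1)(W) — all W, so L
(2,1): →(0,1)(W), (2,0)(W) — all W, so L
(2,4): →(0,4)(W), (2,3)(W), (2,2)(W) — all W, so L
(3,1): →(1,1)(W), (0,1)(W), (3,0)(W) — all W, so L
(3,4): →(1,4)(W), (0,4)(W), (3,3)(W), (3,2)(W) — all W, so L
Every other cell has at least one move into one of the L cells above, so it is W.
From (3,5), the L positions reachable in one move are: (3,4).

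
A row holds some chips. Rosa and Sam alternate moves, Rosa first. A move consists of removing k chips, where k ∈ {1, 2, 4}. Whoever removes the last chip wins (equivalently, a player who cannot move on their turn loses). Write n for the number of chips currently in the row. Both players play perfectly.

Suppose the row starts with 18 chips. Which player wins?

Sam wins.

Use the standard recursion: the mover loses at a terminal position; elsewhere, the mover wins exactly when some move hands the opponent an L position.
n=0: no move → L
n=1: can move to 0, which is L ⇒ W
n=2: can move to 0, which is L ⇒ W
n=3: moves to 2(W), 1(W); every one is W ⇒ L
n=4: can move to 3, which is L ⇒ W
n=5: can move to 3, which is L ⇒ W
n=6: moves to 5(W), 4(W), 2(W); every one is W ⇒ L
n=7: can move to 6, which is L ⇒ W
n=8: can move to 6, which is L ⇒ W
n=9: moves to 8(W), 7(W), 5(W); every one is W ⇒ L
n=10: can move to 9, which is L ⇒ W
n=11: can move to 9, which is L ⇒ W
n=12: moves to 11(W), 10(W), 8(W); every one is W ⇒ L
n=13: can move to 12, which is L ⇒ W
n=14: can move to 12, which is L ⇒ W
n=15: moves to 14(W), 13(W), 11(W); every one is W ⇒ L
n=16: can move to 15, which is L ⇒ W
n=17: can move to 15, which is L ⇒ W
n=18: moves to 17(W), 16(W), 14(W); every one is W ⇒ L
The starting position 18 is L: whatever Rosa does, the opponent receives a W position.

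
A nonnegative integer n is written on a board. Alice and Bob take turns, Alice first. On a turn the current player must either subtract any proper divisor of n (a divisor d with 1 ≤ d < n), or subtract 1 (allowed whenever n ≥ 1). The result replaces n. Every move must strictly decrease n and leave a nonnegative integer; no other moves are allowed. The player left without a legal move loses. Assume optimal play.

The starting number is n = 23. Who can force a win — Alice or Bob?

Use the standard recursion: the mover loses at a terminal position; elsewhere, the mover wins exactly when some move hands the opponent an L position.
n=0: no move → L
n=1: W (go to 0, an L position)
n=2: L (sole option 1(W) is W)
n=3: W (go to 2, an L position)
n=4: W (go to 2, an L position)
n=5: L (sole option 4(W) is W)
n=6: W (go to 5, an L position)
n=7: L (sole option 6(W) is W)
n=8: W (go to 7, an L position)
n=9: L (options 6(W), 8(W) are all W)
n=10: W (go to 5, an L position)
n=11: L (sole option 10(W) is W)
n=12: W (go to 9, an L position)
n=13: L (sole option 12(W) is W)
n=14: W (go to 7, an L position)
n=15: L (options 10(W), 12(W), 14(W) are all W)
n=16: W (go to 15, an L position)
n=17: L (sole option 16(W) is W)
n=18: W (go to 9, an L position)
n=19: L (sole option 18(W) is W)
n=20: W (go to 15, an L position)
n=21: L (options 14(W), 18(W), 20(W) are all W)
n=22: W (go to 11, an L position)
n=23: L (sole option 22(W) is W)
The starting position 23 is L: whatever Alice does, the opponent receives a W position.

Bob wins.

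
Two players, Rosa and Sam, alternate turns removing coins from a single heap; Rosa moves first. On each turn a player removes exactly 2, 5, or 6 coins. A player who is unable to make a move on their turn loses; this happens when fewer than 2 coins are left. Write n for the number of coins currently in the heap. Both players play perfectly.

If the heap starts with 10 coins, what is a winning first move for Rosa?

Positions with no move are L. A position that does have a move is losing for the player to move precisely when every available move leads to a winning position for the opponent. Fill in the labels:
n=0: no move → L
n=1: no move → L
n=2: can move to 0, which is L ⇒ W
n=3: can move to 1, which is L ⇒ W
n=4: the only move is to 2(W), a W ⇒ L
n=5: can move to 0, which is L ⇒ W
n=6: can move to 4, which is L ⇒ W
n=7: can move to 1, which is L ⇒ W
n=8: moves to 6(W), 3(W), 2(W); every one is W ⇒ L
n=9: can move to 4, which is L ⇒ W
n=10: can move to 8, which is L ⇒ W
From 10, the L positions reachable in one move are: 8, 4. Any move reaching one of these is winning.

Remove 2, leaving 8.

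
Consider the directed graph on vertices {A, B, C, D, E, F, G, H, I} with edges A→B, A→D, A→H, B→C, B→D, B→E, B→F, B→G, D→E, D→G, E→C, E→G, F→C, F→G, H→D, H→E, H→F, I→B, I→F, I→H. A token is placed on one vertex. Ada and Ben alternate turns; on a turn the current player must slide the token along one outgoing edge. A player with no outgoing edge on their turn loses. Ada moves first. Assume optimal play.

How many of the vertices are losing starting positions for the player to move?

3

Compute win/loss labels from the base case upward. A position with no move is L. Any other position is W if it can reach an L in one move, else L.
Every edge goes from a vertex to one that appears earlier in the order G, C, E, D, F, B, H, I, A, so processing vertices in that order labels each vertex after all of its successors.
G: no outgoing edge → L
C: no outgoing edge → L
E: W (go to C, an L position)
D: W (go to G, an L position)
F: W (go to C, an L position)
B: W (go to C, an L position)
H: L (options F(W), D(W), E(W) are all W)
I: W (go to H, an L position)
A: W (go to H, an L position)
The L vertices are C, G, H; that is 3 in all.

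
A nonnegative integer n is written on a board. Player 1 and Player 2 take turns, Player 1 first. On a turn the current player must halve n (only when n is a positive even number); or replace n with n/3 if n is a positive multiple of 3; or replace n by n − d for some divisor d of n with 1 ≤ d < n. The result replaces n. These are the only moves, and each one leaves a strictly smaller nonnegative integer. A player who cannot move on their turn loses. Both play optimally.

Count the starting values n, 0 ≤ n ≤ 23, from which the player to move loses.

11

Build the W/L table. Terminal = L. A non-terminal position is W if it has a move to some L; otherwise it is L.
n=0: no move → L
n=1: no move → L
n=2: →1(L), so W
n=3: →1(L), so W
n=4: →2(W), 3(W) — all W, so L
n=5: →4(L), so W
n=6: →4(L), so W
n=7: →6(W) only, which is W, so L
n=8: →4(L), so W
n=9: →3(W), 6(W), 8(W) — all W, so L
n=10: →9(L), so W
n=11: →10(W) only, which is W, so L
n=12: →4(L), so W
n=13: →12(W) only, which is W, so L
n=14: →7(L), so W
n=15: →5(W), 10(W), 12(W), 14(W) — all W, so L
n=16: →15(L), so W
n=17: →16(W) only, which is W, so L
n=18: →9(L), so W
n=19: →18(W) only, which is W, so L
n=20: →15(L), so W
n=21: →7(L), so W
n=22: →11(L), so W
n=23: →22(W) only, which is W, so L
L entries with 0 ≤ n ≤ 23: n = 0, 1, 4, 7, 9, 11, 13, 15, 17, 19, 23; that makes 11.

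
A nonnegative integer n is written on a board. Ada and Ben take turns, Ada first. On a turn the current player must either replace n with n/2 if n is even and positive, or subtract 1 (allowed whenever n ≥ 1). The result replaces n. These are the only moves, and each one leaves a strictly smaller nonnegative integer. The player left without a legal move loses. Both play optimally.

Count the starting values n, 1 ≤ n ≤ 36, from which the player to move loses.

17

Label each position W (a win for the player to move) or L (a loss). A position with no legal move is L; any other position is W exactly when some move reaches an L, and L when every move reaches a W.
n=0: no move → L
n=1: →0(L), so W
n=2: →1(W) only, which is W, so L
n=3: →2(L), so W
n=4: →2(L), so W
n=5: →4(W) only, which is W, so L
n=6: →5(L), so W
n=7: →6(W) only, which is W, so L
n=8: →7(L), so W
n=9: →8(W) only, which is W, so L
n=10: →5(L), so W
n=11: →10(W) only, which is W, so L
n=12: →11(L), so W
n=13: →12(W) only, which is W, so L
n=14: →7(L), so W
n=15: →14(W) only, which is W, so L
n=16: →15(L), so W
n=17: →16(W) only, which is W, so L
n=18: →9(L), so W
n=19: →18(W) only, which is W, so L
n=20: →19(L), so W
n=21: →20(W) only, which is W, so L
n=22: →11(L), so W
n=23: →22(W) only, which is W, so L
n=24: →23(L), so W
n=25: →24(W) only, which is W, so L
n=26: →13(L), so W
n=27: →26(W) only, which is W, so L
n=28: →27(L), so W
n=29: →28(W) only, which is W, so L
n=30: →15(L), so W
n=31: →30(W) only, which is W, so L
n=32: →31(L), so W
n=33: →32(W) only, which is W, so L
n=34: →17(L), so W
n=35: →34(W) only, which is W, so L
n=36: →35(L), so W
L entries with 1 ≤ n ≤ 36 (n=0 is outside the asked range and is not counted): n = 2, 5, 7, 9, 11, 13, 15, 17, 19, 21, 23, 25, 27, 29, 31, 33, 35; that makes 17.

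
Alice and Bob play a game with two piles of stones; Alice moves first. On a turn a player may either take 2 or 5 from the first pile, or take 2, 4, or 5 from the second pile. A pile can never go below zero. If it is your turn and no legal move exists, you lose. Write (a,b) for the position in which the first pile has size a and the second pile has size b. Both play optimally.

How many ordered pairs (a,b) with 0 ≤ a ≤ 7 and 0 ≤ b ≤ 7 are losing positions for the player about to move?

20

Positions with no move are L. A position that does have a move is losing for the player to move precisely when every available move leads to a winning position for the opponent. Fill in the labels:
Every move lowers a or b (never raises either), so fill the grid row by row in increasing a, and left to right within a row: each cell's successors are then already labelled.
      b=0  b=1  b=2  b=3  b=4  b=5  b=6  b=7
a=0:    L    L    W    W    W    W    W    L
a=1:    L    L    W    W    W    W    W    L
a=2:    W    W    L    L    W    W    W    W
a=3:    W    W    L    L    W    W    W    W
a=4:    L    L    W    W    W    W    W    L
a=5:    W    W    W    W    L    L    W    W
a=6:    W    W    L    L    W    W    W    W
a=7:    L    L    W    W    W    W    W    L
Cells with no legal move (terminal, hence L): (0,0), (0,1), (1,0), (1,1).
The remaining L cells, each justified by listing all of its moves:
(0,7): →(0,5)(W), (0,3)(W), (0,2)(W) — all W, so L
(1,7): →(1,5)(W), (1,3)(W), (1,2)(W) — all W, so L
(2,2): →(0,2)(W), (2,0)(W) — all W, so L
(2,3): →(0,3)(W), (2,1)(W) — all W, so L
(3,2): →(1,2)(W), (3,0)(W) — all W, so L
(3,3): →(1,3)(W), (3,1)(W) — all W, so L
(4,0): →(2,0)(W) only, which is W, so L
(4,1): →(2,1)(W) only, which is W, so L
(4,7): →(2,7)(W), (4,5)(W), (4,3)(W), (4,2)(W) — all W, so L
(5,4): →(3,4)(W), (0,4)(W), (5,2)(W), (5,0)(W) — all W, so L
(5,5): →(3,5)(W), (0,5)(W), (5,3)(W), (5,1)(W), (5,0)(W) — all W, so L
(6,2): →(4,2)(W), (1,2)(W), (6,0)(W) — all W, so L
(6,3): →(4,3)(W), (1,3)(W), (6,1)(W) — all W, so L
(7,0): →(5,0)(W), (2,0)(W) — all W, so L
(7,1): →(5,1)(W), (2,1)(W) — all W, so L
(7,7): →(5,7)(W), (2,7)(W), (7,5)(W), (7,3)(W), (7,2)(W) — all W, so L
Every other cell has at least one move into one of the L cells above, so it is W.
L cells per row: a=0: 3, a=1: 3, a=2: 2, a=3: 2, a=4: 3, a=5: 2, a=6: 2, a=7: 3; total 20.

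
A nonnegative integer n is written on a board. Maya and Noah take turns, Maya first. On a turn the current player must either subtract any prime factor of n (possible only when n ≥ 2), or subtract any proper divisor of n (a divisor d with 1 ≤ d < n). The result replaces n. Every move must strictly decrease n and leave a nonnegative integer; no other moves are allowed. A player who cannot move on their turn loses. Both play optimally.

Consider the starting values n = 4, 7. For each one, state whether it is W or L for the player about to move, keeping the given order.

Work bottom-up. With no move the player to move loses. Otherwise the position is W if at least one move leads to an L position for the opponent, and L if every move leads to a W.
n=0: no move → L
n=1: no move → L
n=2: can move to 0, which is L ⇒ W
n=3: can move to 0, which is L ⇒ W
n=4: moves to 2(W), 3(W); every one is W ⇒ L
n=5: can move to 0, which is L ⇒ W
n=6: can move to 4, which is L ⇒ W
n=7: can move to 0, which is L ⇒ W

4: L, 7: W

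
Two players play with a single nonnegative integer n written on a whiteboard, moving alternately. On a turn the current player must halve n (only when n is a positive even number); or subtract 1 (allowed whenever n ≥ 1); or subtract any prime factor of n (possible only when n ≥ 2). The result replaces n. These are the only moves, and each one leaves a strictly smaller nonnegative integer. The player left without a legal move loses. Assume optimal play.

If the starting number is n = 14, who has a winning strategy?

The second player wins.

Use the standard recursion: the mover loses at a terminal position; elsewhere, the mover wins exactly when some move hands the opponent an L position.
n=0: no move → L
n=1: reaches L-position 0 → W
n=2: reaches L-position 0 → W
n=3: reaches L-position 0 → W
n=4: only reaches 2(W), 3(W), all W → L
n=5: reaches L-position 0 → W
n=6: reaches L-position 4 → W
n=7: reaches L-position 0 → W
n=8: reaches L-position 4 → W
n=9: only reaches 6(W), 8(W), all W → L
n=10: reaches L-position 9 → W
n=11: reaches L-position 0 → W
n=12: reaches L-position 9 → W
n=13: reaches L-position 0 → W
n=14: only reaches 7(W), 12(W), 13(W), all W → L
The starting position 14 is L: whatever the player to move does, the opponent receives a W position.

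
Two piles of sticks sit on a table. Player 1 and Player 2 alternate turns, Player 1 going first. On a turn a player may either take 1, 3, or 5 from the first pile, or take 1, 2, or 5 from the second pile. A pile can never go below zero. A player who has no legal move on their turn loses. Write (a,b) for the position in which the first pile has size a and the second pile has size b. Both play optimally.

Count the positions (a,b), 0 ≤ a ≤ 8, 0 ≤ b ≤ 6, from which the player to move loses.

Use the standard recursion: the mover loses at a terminal position; elsewhere, the mover wins exactly when some move hands the opponent an L position.
Every move lowers a or b (never raises either), so fill the grid row by row in increasing a, and left to right within a row: each cell's successors are then already labelled.
      b=0  b=1  b=2  b=3  b=4  b=5  b=6
a=0:    L    W    W    L    W    W    L
a=1:    W    L    W    W    L    W    W
a=2:    L    W    W    L    W    W    L
a=3:    W    L    W    W    L    W    W
a=4:    L    W    W    L    W    W    L
a=5:    W    L    W    W    L    W    W
a=6:    L    W    W    L    W    W    L
a=7:    W    L    W    W    L    W    W
a=8:    L    W    W    L    W    W    L
Cells with no legal move (terminal, hence L): (0,0).
The remaining L cells, each justified by listing all of its moves:
(0,3): L (options (0,2)(W), (0,1)(W) are all W)
(0,6): L (options (0,5)(W), (0,4)(W), (0,1)(W) are all W)
(1,1): L (options (0,1)(W), (1,0)(W) are all W)
(1,4): L (options (0,4)(W), (1,3)(W), (1,2)(W) are all W)
(2,0): L (sole option (1,0)(W) is W)
(2,3): L (options (1,3)(W), (2,2)(W), (2,1)(W) are all W)
(2,6): L (options (1,6)(W), (2,5)(W), (2,4)(W), (2,1)(W) are all W)
(3,1): L (options (2,1)(W), (0,1)(W), (3,0)(W) are all W)
(3,4): L (options (2,4)(W), (0,4)(W), (3,3)(W), (3,2)(W) are all W)
(4,0): L (options (3,0)(W), (1,0)(W) are all W)
(4,3): L (options (3,3)(W), (1,3)(W), (4,2)(W), (4,1)(W) are all W)
(4,6): L (options (3,6)(W), (1,6)(W), (4,5)(W), (4,4)(W), (4,1)(W) are all W)
(5,1): L (options (4,1)(W), (2,1)(W), (0,1)(W), (5,0)(W) are all W)
(5,4): L (options (4,4)(W), (2,4)(W), (0,4)(W), (5,3)(W), (5,2)(W) are all W)
(6,0): L (options (5,0)(W), (3,0)(W), (1,0)(W) are all W)
(6,3): L (options (5,3)(W), (3,3)(W), (1,3)(W), (6,2)(W), (6,1)(W) are all W)
(6,6): L (options (5,6)(W), (3,6)(W), (1,6)(W), (6,5)(W), (6,4)(W), (6,1)(W) are all W)
(7,1): L (options (6,1)(W), (4,1)(W), (2,1)(W), (7,0)(W) are all W)
(7,4): L (options (6,4)(W), (4,4)(W), (2,4)(W), (7,3)(W), (7,2)(W) are all W)
(8,0): L (options (7,0)(W), (5,0)(W), (3,0)(W) are all W)
(8,3): L (options (7,3)(W), (5,3)(W), (3,3)(W), (8,2)(W), (8,1)(W) are all W)
(8,6): L (options (7,6)(W), (5,6)(W), (3,6)(W), (8,5)(W), (8,4)(W), (8,1)(W) are all W)
Every other cell has at least one move into one of the L cells above, so it is W.
L cells per row: a=0: 3, a=1: 2, a=2: 3, a=3: 2, a=4: 3, a=5: 2, a=6: 3, a=7: 2, a=8: 3; total 23.

23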